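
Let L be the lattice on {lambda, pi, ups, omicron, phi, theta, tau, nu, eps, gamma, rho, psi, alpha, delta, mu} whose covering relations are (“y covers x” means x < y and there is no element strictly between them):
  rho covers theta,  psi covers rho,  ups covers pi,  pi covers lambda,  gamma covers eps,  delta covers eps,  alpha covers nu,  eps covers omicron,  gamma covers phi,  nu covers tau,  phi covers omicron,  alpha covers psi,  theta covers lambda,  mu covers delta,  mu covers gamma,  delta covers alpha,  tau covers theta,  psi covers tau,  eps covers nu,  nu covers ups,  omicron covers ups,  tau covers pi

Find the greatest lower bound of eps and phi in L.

omicron

Common lower bounds of {eps, phi}: lambda, omicron, pi, ups.
The greatest among these is omicron.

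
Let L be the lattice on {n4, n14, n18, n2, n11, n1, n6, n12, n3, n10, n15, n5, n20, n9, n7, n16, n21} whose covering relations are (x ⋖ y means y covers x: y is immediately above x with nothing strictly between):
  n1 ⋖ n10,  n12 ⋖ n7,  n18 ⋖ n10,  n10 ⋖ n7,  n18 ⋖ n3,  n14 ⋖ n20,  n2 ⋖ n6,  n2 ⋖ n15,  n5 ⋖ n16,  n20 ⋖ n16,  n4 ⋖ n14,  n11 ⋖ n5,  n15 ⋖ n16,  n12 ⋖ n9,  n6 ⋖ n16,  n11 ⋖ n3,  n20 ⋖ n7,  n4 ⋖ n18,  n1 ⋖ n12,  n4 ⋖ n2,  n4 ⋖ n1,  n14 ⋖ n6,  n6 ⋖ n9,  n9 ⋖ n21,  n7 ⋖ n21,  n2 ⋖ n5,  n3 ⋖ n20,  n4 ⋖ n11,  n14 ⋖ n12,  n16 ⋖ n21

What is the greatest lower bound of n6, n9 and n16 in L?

n6

Common lower bounds of {n6, n9, n16}: n14, n2, n4, n6.
The greatest among these is n6.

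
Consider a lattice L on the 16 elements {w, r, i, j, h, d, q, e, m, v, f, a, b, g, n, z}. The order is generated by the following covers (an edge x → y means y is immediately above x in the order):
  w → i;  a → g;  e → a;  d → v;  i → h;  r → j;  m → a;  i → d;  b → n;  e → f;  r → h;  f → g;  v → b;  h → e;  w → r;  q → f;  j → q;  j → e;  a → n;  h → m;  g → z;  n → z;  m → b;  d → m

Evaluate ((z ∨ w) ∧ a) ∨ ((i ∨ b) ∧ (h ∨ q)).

z ∨ w = z
z ∧ a = a
i ∨ b = b
h ∨ q = f
b ∧ f = h
a ∨ h = a

a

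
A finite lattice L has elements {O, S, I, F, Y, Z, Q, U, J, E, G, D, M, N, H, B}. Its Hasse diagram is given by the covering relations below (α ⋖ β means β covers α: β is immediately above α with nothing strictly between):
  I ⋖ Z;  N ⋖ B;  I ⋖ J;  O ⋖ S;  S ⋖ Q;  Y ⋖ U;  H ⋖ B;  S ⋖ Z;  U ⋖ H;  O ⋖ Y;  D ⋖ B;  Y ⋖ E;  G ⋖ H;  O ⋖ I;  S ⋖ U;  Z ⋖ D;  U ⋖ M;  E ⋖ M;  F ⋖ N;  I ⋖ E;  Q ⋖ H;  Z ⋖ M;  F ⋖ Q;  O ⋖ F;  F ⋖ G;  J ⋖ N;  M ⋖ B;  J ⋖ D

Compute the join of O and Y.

Common upper bounds of {O, Y}: B, E, H, M, U, Y.
The least among these is Y.

Y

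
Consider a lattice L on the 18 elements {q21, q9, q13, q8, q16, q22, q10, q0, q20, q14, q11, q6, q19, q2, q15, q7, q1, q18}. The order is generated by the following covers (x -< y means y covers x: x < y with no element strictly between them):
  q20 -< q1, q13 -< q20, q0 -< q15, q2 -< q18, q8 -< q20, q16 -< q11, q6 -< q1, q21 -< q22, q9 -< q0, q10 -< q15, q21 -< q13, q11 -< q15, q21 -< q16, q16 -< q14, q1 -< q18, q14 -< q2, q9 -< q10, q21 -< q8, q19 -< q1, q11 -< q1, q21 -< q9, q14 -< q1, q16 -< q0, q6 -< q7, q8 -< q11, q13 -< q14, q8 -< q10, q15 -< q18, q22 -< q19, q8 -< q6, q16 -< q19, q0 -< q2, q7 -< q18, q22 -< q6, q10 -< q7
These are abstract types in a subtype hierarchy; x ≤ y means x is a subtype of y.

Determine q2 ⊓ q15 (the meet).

Common lower bounds of {q2, q15}: q0, q16, q21, q9.
The greatest among these is q0.

q0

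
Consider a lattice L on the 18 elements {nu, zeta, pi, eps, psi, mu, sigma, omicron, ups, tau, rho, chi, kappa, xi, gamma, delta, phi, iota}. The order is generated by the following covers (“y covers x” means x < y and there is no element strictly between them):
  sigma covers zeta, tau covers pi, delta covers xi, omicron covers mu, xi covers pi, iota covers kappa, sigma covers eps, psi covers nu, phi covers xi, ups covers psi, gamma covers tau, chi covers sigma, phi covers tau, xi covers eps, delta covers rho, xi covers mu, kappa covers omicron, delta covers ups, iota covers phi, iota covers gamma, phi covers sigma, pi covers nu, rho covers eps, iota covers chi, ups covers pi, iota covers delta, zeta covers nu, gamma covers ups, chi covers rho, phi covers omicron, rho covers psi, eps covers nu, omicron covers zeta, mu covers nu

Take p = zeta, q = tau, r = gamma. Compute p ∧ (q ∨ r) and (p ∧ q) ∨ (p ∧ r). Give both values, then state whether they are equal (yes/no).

q ∨ r = gamma, so p ∧ (q ∨ r) = zeta ∧ gamma = nu.
p ∧ q = nu and p ∧ r = nu, so (p ∧ q) ∨ (p ∧ r) = nu ∨ nu = nu.
Equal: yes.

nu; nu; yes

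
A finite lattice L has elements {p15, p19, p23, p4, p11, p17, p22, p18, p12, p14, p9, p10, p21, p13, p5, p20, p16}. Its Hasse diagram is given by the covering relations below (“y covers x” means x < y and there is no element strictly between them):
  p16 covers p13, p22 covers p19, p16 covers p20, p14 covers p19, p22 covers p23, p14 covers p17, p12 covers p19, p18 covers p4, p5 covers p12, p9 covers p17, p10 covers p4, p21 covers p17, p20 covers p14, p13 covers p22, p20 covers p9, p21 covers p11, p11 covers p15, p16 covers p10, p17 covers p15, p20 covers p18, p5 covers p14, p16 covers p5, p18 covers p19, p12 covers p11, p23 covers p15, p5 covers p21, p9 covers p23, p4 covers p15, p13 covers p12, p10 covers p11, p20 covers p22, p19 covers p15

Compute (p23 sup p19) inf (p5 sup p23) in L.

p22

p23 ∨ p19 = p22
p5 ∨ p23 = p16
p22 ∧ p16 = p22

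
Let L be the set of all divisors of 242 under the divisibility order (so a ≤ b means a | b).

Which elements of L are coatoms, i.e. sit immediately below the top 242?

121, 22

The coatoms are exactly the elements covered by 242: 121, 22.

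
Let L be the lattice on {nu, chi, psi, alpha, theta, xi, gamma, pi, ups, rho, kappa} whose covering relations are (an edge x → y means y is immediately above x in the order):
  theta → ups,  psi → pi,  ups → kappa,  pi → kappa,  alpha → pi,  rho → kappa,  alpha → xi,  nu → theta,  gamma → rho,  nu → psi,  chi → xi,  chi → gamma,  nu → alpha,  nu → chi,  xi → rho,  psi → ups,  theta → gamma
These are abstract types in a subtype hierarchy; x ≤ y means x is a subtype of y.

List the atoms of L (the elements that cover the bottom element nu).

The atoms are exactly the elements that cover nu: alpha, chi, psi, theta.

alpha, chi, psi, theta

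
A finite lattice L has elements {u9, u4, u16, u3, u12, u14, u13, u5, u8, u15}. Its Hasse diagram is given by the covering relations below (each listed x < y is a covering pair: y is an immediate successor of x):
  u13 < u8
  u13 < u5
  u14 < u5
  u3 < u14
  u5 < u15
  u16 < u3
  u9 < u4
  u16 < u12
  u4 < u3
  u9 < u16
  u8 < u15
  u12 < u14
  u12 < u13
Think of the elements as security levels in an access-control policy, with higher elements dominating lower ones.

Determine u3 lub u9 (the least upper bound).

u3

Common upper bounds of {u3, u9}: u14, u15, u3, u5.
The least among these is u3.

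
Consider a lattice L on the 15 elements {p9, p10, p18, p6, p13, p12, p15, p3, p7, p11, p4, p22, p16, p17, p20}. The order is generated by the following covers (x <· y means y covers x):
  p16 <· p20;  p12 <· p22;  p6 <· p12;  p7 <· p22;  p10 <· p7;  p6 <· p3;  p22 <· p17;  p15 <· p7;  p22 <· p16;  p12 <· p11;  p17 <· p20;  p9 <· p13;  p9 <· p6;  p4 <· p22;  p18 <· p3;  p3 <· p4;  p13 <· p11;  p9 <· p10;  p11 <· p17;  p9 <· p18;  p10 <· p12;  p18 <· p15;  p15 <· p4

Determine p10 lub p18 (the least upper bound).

Common upper bounds of {p10, p18}: p16, p17, p20, p22, p7.
The least among these is p7.

p7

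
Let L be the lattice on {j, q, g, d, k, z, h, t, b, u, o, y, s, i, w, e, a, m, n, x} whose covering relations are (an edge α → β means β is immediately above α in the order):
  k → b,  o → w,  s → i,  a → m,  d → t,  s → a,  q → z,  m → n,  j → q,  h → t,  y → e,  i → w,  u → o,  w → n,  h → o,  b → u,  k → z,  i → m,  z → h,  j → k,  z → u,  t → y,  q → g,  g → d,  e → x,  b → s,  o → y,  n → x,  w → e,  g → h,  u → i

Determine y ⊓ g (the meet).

g

Common lower bounds of {y, g}: g, j, q.
The greatest among these is g.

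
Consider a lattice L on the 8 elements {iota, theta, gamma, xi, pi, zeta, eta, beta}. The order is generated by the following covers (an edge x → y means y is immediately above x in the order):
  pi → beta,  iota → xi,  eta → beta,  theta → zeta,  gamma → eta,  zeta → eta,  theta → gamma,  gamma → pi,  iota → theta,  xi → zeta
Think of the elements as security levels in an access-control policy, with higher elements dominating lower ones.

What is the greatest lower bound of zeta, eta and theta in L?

theta

Common lower bounds of {zeta, eta, theta}: iota, theta.
The greatest among these is theta.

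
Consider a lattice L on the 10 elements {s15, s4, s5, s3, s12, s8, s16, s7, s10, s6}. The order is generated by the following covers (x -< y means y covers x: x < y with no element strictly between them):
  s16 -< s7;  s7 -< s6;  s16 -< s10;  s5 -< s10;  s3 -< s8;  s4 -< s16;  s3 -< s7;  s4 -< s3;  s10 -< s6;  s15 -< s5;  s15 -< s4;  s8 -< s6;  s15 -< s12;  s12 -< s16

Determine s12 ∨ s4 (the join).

Common upper bounds of {s12, s4}: s10, s16, s6, s7.
The least among these is s16.

s16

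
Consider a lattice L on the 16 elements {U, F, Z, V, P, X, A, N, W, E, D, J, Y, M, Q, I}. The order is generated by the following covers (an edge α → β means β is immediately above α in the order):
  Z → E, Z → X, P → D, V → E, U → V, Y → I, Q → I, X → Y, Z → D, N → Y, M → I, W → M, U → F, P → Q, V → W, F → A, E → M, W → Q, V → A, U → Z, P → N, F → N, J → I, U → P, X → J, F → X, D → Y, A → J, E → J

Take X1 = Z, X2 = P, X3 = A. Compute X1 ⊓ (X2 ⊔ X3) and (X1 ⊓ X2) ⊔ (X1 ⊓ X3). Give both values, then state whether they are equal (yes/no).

X2 ⊔ X3 = I, so X1 ⊓ (X2 ⊔ X3) = Z ⊓ I = Z.
X1 ⊓ X2 = U and X1 ⊓ X3 = U, so (X1 ⊓ X2) ⊔ (X1 ⊓ X3) = U ⊔ U = U.
Equal: no.

Z; U; no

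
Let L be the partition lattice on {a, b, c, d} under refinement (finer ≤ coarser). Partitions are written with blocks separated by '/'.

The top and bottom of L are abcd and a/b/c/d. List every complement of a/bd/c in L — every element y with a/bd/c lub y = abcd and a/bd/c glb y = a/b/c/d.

Need y with a/bd/c ∨ y = abcd and a/bd/c ∧ y = a/b/c/d.
Checking each element gives: ab/cd, abc/d, acd/b, ad/bc.

ab/cd, abc/d, acd/b, ad/bc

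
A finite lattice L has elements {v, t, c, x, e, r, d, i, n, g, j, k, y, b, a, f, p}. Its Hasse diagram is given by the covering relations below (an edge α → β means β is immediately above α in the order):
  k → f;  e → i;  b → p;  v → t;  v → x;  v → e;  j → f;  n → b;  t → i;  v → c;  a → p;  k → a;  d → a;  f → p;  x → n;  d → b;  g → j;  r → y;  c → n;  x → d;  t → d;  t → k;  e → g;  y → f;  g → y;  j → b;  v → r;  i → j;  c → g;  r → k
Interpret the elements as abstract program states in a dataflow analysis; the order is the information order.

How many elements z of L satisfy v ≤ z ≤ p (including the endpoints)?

17

The interval [v, p] = {a, b, c, d, e, f, g, i, j, k, n, p, r, t, v, x, y}, which has 17 elements.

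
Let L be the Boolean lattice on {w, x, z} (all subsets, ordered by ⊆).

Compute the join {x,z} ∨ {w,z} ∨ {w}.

Common upper bounds of {{x,z}, {w,z}, {w}}: {w,x,z}.
The least among these is {w,x,z}.

{w,x,z}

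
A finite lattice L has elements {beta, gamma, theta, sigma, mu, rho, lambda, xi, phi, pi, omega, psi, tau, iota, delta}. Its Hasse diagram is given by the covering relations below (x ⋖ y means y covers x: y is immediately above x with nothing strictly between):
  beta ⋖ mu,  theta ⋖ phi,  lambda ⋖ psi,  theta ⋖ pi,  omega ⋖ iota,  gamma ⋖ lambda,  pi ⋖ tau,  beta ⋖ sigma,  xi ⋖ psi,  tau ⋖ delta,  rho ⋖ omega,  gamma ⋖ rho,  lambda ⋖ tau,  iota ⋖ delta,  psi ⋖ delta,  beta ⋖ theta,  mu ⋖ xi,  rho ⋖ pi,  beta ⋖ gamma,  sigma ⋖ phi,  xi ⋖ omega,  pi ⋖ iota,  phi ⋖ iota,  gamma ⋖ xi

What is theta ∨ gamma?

pi

Common upper bounds of {theta, gamma}: delta, iota, pi, tau.
The least among these is pi.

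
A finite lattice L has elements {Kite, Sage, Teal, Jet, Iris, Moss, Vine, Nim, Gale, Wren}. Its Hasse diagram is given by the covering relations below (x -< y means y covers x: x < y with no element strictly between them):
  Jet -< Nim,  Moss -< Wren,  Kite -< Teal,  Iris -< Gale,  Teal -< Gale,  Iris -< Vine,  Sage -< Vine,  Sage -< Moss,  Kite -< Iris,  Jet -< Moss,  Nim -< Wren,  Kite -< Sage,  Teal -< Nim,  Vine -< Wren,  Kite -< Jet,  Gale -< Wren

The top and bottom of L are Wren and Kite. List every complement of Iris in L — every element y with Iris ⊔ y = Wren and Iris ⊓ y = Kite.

Need y with Iris ∨ y = Wren and Iris ∧ y = Kite.
Checking each element gives: Jet, Moss, Nim.

Jet, Moss, Nim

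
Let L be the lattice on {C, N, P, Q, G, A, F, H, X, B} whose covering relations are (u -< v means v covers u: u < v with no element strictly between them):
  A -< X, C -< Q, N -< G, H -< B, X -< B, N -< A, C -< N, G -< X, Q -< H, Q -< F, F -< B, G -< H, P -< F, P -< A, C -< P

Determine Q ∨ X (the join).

Common upper bounds of {Q, X}: B.
The least among these is B.

B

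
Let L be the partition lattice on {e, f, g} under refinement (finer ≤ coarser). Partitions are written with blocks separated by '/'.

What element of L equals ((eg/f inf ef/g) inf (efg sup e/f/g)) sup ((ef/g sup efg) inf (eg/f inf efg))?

eg/f ∧ ef/g = e/f/g
efg ∨ e/f/g = efg
e/f/g ∧ efg = e/f/g
ef/g ∨ efg = efg
eg/f ∧ efg = eg/f
efg ∧ eg/f = eg/f
e/f/g ∨ eg/f = eg/f

eg/f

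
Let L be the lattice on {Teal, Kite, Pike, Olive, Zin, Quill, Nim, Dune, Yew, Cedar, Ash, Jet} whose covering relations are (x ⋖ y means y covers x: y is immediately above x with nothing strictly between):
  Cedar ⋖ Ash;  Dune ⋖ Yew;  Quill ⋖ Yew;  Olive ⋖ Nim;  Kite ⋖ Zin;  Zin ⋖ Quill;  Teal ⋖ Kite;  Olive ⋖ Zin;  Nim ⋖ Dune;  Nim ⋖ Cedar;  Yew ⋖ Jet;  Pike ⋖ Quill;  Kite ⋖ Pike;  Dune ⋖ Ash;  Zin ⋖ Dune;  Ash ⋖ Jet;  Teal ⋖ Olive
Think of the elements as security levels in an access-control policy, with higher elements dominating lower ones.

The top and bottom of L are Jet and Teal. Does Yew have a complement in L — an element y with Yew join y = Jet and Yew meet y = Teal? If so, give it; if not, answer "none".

none

For every candidate y, either Yew ∨ y ≠ Jet or Yew ∧ y ≠ Teal; no complement exists.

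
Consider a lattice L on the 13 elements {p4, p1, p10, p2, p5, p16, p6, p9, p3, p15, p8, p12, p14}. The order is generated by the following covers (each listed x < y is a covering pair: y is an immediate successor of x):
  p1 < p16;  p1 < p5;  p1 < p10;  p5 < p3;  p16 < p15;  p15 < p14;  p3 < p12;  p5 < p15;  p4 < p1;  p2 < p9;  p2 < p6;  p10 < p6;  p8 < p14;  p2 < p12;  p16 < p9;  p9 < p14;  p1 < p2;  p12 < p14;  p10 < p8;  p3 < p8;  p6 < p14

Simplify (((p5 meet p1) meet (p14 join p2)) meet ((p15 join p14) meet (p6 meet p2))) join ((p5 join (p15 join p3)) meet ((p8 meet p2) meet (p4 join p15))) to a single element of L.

p1

p5 ∧ p1 = p1
p14 ∨ p2 = p14
p1 ∧ p14 = p1
p15 ∨ p14 = p14
p6 ∧ p2 = p2
p14 ∧ p2 = p2
p1 ∧ p2 = p1
p15 ∨ p3 = p14
p5 ∨ p14 = p14
p8 ∧ p2 = p1
p4 ∨ p15 = p15
p1 ∧ p15 = p1
p14 ∧ p1 = p1
p1 ∨ p1 = p1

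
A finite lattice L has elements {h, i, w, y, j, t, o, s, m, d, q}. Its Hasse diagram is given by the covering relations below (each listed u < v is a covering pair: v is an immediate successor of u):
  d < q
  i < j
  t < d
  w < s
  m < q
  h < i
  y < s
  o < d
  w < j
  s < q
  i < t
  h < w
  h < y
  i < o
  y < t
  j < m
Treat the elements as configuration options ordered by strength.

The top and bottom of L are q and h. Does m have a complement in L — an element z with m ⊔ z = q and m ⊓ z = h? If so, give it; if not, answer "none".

y

Need z with m ∨ z = q and m ∧ z = h.
Checking each element gives: y.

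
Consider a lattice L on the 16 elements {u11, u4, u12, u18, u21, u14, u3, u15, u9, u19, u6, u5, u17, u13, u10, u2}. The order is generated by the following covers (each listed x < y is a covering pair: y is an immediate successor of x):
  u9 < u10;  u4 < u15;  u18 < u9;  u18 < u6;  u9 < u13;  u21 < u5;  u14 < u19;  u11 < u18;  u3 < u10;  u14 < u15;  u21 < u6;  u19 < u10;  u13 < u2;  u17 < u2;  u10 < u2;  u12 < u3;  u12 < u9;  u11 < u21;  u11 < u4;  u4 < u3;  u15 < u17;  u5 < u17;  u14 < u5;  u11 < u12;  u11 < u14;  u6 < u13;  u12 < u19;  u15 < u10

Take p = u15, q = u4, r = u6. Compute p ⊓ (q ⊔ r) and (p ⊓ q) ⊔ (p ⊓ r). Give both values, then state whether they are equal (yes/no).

q ⊔ r = u2, so p ⊓ (q ⊔ r) = u15 ⊓ u2 = u15.
p ⊓ q = u4 and p ⊓ r = u11, so (p ⊓ q) ⊔ (p ⊓ r) = u4 ⊔ u11 = u4.
Equal: no.

u15; u4; no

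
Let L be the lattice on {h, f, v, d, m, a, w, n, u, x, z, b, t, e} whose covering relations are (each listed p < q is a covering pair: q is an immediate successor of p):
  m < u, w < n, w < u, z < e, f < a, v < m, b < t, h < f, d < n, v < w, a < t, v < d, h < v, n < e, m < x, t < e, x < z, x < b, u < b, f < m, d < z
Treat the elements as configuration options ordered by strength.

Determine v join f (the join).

m

Common upper bounds of {v, f}: b, e, m, t, u, x, z.
The least among these is m.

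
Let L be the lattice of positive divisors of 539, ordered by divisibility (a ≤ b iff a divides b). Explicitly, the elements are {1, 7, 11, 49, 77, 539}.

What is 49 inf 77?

7

In the divisibility order, the meet is the greatest common divisor: gcd(49, 77) = 7.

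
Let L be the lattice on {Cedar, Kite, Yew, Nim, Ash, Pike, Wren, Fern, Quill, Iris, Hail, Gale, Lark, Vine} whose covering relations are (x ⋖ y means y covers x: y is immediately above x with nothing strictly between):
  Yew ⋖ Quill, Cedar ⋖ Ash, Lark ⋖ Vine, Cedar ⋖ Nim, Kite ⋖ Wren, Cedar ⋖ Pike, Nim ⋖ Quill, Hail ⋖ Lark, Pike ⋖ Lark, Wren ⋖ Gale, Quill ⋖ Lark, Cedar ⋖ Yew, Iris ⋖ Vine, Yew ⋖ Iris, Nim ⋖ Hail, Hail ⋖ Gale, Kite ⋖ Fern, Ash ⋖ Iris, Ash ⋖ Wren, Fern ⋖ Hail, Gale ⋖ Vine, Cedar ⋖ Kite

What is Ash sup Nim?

Gale

Common upper bounds of {Ash, Nim}: Gale, Vine.
The least among these is Gale.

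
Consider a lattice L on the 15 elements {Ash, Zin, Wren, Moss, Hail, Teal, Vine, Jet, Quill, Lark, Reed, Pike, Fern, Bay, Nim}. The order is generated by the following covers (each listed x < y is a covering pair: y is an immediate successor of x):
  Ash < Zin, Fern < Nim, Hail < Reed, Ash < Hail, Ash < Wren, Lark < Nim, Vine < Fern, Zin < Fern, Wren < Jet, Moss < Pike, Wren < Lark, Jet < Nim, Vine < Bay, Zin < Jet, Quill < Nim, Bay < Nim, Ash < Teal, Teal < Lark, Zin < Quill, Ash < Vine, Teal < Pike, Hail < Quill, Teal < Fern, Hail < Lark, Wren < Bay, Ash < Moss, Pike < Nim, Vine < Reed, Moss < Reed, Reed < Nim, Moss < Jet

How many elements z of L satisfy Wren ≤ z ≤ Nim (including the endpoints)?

The interval [Wren, Nim] = {Bay, Jet, Lark, Nim, Wren}, which has 5 elements.

5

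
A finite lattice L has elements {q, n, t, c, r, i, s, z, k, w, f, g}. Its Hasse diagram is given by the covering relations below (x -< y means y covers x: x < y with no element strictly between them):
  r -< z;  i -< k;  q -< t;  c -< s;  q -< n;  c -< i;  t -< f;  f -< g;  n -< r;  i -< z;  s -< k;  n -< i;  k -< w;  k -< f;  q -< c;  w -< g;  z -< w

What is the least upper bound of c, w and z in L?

Common upper bounds of {c, w, z}: g, w.
The least among these is w.

w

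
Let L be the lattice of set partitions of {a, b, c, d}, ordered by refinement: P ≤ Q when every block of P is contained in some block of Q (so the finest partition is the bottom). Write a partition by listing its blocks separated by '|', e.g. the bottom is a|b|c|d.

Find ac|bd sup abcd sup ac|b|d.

abcd

The join of ac|bd, abcd, ac|b|d merges any blocks that overlap across the partitions, giving abcd.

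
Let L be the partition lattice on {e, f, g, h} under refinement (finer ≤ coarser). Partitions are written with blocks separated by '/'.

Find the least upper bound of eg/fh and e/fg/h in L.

efgh

The join of eg/fh and e/fg/h merges any blocks that overlap across the partitions, giving efgh.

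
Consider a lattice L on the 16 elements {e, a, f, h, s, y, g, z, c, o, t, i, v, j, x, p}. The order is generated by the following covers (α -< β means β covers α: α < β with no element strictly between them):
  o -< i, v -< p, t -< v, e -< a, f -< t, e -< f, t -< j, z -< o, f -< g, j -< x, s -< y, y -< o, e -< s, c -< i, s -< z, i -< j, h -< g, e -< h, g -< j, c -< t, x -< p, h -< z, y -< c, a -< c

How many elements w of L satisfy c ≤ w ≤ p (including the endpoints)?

7

The interval [c, p] = {c, i, j, p, t, v, x}, which has 7 elements.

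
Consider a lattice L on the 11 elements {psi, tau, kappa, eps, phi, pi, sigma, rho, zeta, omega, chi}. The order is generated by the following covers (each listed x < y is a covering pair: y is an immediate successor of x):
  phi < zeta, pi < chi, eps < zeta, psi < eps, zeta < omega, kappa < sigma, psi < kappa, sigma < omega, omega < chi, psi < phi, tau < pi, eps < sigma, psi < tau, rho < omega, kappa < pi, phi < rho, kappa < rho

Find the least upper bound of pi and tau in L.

pi

Common upper bounds of {pi, tau}: chi, pi.
The least among these is pi.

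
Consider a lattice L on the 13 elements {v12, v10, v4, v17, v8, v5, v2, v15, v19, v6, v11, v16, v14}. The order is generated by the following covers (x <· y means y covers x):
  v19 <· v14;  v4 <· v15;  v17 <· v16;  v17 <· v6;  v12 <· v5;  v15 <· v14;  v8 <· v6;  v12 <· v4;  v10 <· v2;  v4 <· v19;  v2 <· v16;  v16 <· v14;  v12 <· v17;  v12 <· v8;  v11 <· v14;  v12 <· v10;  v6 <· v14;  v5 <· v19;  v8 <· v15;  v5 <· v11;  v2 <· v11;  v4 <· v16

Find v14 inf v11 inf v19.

Common lower bounds of {v14, v11, v19}: v12, v5.
The greatest among these is v5.

v5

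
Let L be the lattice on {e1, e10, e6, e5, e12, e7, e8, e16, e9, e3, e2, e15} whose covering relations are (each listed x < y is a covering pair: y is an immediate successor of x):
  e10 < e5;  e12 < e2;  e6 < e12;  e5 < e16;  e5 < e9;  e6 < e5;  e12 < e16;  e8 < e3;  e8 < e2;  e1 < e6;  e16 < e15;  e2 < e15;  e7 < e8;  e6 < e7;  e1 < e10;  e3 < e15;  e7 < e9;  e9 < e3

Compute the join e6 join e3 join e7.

Common upper bounds of {e6, e3, e7}: e15, e3.
The least among these is e3.

e3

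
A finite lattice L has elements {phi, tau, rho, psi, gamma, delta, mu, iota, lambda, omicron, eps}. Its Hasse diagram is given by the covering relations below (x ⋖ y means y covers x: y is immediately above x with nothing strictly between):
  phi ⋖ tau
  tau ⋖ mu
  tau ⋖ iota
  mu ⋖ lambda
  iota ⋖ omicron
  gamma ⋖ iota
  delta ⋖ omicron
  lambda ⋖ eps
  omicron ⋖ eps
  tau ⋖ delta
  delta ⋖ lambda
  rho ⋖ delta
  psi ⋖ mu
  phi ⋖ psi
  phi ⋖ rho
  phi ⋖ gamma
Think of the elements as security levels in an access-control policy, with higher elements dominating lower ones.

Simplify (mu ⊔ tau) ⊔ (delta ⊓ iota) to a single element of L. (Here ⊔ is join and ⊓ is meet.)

mu ∨ tau = mu
delta ∧ iota = tau
mu ∨ tau = mu

mu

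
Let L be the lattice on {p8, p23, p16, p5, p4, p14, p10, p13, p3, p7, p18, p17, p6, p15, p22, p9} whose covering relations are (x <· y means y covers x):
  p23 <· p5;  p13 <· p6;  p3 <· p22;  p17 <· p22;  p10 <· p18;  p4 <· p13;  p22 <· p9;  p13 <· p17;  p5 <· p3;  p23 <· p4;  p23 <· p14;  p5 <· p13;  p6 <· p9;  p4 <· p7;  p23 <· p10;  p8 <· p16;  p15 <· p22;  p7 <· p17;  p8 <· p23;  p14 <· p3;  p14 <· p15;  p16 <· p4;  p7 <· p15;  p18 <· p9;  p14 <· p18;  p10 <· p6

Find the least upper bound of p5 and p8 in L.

Common upper bounds of {p5, p8}: p13, p17, p22, p3, p5, p6, p9.
The least among these is p5.

p5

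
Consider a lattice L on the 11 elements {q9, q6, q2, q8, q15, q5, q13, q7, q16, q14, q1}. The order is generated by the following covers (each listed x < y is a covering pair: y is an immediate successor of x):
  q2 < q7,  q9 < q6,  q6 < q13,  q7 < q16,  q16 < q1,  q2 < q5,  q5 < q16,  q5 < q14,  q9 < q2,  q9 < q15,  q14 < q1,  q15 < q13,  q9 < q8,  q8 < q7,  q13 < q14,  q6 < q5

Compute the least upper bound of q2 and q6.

q5

Common upper bounds of {q2, q6}: q1, q14, q16, q5.
The least among these is q5.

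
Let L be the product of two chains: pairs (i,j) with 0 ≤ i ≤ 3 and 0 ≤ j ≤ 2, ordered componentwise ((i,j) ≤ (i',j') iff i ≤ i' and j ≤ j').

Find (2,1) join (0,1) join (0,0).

(2,1)

In a product of chains, the join is componentwise max, giving (2,1).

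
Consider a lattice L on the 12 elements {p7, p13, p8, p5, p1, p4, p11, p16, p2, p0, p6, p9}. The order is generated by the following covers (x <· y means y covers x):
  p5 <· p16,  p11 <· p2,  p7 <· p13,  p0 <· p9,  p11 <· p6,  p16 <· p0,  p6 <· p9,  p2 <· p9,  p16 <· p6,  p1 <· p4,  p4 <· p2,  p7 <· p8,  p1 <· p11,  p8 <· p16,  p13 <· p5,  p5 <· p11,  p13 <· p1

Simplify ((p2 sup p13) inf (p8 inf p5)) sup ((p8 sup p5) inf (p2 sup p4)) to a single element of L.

p5

p2 ∨ p13 = p2
p8 ∧ p5 = p7
p2 ∧ p7 = p7
p8 ∨ p5 = p16
p2 ∨ p4 = p2
p16 ∧ p2 = p5
p7 ∨ p5 = p5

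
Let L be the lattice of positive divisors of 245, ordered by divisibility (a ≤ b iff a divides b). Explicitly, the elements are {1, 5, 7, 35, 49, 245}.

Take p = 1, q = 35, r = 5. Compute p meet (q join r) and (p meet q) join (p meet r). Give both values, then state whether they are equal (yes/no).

1; 1; yes

q join r = 35, so p meet (q join r) = 1 meet 35 = 1.
p meet q = 1 and p meet r = 1, so (p meet q) join (p meet r) = 1 join 1 = 1.
Equal: yes.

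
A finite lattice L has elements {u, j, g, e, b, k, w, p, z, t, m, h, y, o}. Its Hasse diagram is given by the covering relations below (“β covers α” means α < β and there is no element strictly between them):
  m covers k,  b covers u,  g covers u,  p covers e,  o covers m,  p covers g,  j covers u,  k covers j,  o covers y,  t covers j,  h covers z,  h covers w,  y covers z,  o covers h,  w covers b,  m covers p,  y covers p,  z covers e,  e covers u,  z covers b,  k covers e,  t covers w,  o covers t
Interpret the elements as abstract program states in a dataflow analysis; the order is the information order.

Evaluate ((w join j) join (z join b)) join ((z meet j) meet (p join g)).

o

w ∨ j = t
z ∨ b = z
t ∨ z = o
z ∧ j = u
p ∨ g = p
u ∧ p = u
o ∨ u = o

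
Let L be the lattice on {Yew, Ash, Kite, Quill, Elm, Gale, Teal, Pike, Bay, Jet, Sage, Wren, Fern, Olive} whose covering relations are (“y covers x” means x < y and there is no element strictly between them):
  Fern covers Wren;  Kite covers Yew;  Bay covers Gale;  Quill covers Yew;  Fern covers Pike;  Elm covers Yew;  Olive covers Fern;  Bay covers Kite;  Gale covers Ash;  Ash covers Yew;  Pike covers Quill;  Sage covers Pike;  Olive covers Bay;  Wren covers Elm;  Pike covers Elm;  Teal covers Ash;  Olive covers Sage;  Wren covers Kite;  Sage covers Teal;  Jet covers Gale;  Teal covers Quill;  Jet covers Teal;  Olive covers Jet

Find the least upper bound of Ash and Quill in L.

Teal

Common upper bounds of {Ash, Quill}: Jet, Olive, Sage, Teal.
The least among these is Teal.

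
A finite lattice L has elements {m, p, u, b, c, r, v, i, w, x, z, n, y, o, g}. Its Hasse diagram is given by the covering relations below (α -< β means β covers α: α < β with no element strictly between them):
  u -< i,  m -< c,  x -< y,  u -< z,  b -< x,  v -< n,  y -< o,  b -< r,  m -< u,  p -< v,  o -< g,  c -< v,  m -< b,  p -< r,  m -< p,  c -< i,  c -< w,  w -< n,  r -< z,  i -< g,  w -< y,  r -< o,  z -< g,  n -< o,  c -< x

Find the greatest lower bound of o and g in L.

o

Common lower bounds of {o, g}: b, c, m, n, o, p, r, v, w, x, y.
The greatest among these is o.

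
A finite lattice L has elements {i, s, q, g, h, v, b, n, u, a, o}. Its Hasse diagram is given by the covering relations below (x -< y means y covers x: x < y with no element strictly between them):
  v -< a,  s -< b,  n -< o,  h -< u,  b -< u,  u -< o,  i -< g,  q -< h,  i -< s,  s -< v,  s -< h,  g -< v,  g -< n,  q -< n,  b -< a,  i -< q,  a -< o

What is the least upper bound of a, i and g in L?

a

Common upper bounds of {a, i, g}: a, o.
The least among these is a.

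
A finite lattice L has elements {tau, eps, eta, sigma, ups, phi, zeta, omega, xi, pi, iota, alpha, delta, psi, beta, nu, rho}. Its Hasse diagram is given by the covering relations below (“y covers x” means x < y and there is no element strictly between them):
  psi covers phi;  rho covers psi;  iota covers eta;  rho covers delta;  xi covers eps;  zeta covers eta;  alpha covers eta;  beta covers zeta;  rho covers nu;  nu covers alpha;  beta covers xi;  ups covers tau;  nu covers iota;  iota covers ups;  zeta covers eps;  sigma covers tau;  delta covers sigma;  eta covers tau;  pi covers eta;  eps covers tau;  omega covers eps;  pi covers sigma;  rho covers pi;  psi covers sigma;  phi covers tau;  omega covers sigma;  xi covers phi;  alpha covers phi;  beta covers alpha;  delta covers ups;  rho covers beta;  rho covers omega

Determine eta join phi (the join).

Common upper bounds of {eta, phi}: alpha, beta, nu, rho.
The least among these is alpha.

alpha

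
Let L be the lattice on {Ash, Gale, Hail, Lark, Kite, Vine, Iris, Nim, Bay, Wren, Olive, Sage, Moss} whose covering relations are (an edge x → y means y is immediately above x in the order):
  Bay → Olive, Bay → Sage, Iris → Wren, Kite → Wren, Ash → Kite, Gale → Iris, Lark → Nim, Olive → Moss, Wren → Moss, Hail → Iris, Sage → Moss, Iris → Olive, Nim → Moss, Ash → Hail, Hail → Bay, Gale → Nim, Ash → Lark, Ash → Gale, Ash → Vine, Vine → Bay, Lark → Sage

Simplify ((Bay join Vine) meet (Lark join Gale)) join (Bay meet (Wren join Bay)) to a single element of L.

Bay

Bay ∨ Vine = Bay
Lark ∨ Gale = Nim
Bay ∧ Nim = Ash
Wren ∨ Bay = Moss
Bay ∧ Moss = Bay
Ash ∨ Bay = Bay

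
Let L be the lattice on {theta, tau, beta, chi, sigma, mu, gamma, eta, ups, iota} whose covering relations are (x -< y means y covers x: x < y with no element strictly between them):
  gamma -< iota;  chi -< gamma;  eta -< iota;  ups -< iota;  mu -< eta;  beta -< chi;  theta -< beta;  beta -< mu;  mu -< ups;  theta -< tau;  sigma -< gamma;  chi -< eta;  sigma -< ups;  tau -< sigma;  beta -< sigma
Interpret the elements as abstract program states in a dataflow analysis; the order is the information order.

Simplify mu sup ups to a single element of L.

ups

mu ∨ ups = ups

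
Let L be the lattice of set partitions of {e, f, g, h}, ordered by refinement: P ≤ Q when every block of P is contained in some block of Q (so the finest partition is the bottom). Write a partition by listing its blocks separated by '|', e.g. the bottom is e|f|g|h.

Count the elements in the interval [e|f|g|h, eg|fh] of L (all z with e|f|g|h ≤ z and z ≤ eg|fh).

The interval [e|f|g|h, eg|fh] = {eg|fh, eg|f|h, e|fh|g, e|f|g|h}, which has 4 elements.

4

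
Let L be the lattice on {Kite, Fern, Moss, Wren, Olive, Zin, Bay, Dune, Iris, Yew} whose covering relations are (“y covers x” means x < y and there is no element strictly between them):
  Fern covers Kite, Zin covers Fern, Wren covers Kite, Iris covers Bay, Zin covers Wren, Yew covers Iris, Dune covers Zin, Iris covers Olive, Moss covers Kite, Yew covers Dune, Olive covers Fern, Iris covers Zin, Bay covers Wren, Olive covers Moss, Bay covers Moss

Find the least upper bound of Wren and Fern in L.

Common upper bounds of {Wren, Fern}: Dune, Iris, Yew, Zin.
The least among these is Zin.

Zin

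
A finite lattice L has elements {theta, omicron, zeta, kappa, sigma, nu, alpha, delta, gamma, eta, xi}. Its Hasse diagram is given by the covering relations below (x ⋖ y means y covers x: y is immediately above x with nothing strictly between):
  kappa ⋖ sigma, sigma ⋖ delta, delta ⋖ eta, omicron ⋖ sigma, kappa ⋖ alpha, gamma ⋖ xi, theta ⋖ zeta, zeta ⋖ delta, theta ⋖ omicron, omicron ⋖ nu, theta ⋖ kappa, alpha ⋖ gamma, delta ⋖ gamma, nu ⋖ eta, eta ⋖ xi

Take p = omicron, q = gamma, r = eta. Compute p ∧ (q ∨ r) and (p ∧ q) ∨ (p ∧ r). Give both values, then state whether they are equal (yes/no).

omicron; omicron; yes

q ∨ r = xi, so p ∧ (q ∨ r) = omicron ∧ xi = omicron.
p ∧ q = omicron and p ∧ r = omicron, so (p ∧ q) ∨ (p ∧ r) = omicron ∨ omicron = omicron.
Equal: yes.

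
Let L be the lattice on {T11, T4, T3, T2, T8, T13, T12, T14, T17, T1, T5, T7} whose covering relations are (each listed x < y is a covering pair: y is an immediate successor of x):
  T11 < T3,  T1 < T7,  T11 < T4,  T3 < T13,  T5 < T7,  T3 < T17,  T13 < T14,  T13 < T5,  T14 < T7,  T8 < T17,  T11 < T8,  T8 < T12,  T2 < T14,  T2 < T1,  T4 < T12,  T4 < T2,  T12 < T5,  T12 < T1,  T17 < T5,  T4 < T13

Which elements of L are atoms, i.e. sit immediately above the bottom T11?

T3, T4, T8

The atoms are exactly the elements that cover T11: T3, T4, T8.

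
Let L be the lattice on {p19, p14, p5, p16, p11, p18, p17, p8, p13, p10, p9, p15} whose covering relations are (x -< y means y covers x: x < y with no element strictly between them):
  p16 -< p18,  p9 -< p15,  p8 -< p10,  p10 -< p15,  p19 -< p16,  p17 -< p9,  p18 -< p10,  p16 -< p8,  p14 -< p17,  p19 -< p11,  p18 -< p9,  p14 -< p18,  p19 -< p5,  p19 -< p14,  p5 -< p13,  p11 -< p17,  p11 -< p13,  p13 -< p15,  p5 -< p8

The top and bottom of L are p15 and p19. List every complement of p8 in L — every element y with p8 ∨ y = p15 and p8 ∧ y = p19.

p11, p17

Need y with p8 ∨ y = p15 and p8 ∧ y = p19.
Checking each element gives: p11, p17.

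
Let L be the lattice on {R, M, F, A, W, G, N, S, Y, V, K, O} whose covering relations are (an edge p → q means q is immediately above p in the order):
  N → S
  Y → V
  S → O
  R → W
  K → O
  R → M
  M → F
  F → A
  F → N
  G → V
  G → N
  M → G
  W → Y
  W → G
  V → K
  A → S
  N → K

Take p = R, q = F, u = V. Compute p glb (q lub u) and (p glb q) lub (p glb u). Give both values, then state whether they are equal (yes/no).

q lub u = K, so p glb (q lub u) = R glb K = R.
p glb q = R and p glb u = R, so (p glb q) lub (p glb u) = R lub R = R.
Equal: yes.

R; R; yes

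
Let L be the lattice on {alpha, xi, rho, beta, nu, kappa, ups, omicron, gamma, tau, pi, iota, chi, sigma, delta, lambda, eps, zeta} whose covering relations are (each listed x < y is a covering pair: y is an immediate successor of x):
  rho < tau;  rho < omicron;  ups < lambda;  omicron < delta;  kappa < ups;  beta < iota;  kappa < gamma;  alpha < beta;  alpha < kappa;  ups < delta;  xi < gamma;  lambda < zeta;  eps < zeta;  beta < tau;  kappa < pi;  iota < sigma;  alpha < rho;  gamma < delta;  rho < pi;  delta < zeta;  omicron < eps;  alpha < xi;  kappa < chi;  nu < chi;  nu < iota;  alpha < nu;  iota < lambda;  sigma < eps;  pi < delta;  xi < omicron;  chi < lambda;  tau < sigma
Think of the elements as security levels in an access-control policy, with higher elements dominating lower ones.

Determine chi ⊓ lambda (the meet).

Common lower bounds of {chi, lambda}: alpha, chi, kappa, nu.
The greatest among these is chi.

chi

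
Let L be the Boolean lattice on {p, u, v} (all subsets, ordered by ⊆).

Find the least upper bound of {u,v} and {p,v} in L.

Common upper bounds of {{u,v}, {p,v}}: {p,u,v}.
The least among these is {p,u,v}.

{p,u,v}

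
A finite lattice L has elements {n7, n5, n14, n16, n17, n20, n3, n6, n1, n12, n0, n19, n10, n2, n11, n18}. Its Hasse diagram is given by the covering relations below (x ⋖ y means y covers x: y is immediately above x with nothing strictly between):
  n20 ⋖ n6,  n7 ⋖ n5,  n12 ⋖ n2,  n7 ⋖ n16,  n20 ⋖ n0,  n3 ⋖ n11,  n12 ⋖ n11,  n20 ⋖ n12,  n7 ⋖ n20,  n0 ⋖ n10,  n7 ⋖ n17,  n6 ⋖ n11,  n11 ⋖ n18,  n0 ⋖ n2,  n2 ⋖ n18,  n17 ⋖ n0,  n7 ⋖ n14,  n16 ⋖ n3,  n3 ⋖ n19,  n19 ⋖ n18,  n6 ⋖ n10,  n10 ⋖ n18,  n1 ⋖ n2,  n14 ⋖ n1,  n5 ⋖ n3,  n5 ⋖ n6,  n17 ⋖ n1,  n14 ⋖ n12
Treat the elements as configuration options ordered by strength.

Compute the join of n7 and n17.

n17

Common upper bounds of {n7, n17}: n0, n1, n10, n17, n18, n2.
The least among these is n17.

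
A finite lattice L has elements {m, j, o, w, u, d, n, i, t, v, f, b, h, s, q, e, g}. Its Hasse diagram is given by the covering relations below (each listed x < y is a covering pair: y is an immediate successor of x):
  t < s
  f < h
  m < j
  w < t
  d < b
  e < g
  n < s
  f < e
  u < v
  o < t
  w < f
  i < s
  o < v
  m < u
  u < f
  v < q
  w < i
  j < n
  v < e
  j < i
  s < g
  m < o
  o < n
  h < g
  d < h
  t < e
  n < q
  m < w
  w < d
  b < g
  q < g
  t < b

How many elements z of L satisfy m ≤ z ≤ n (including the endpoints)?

The interval [m, n] = {j, m, n, o}, which has 4 elements.

4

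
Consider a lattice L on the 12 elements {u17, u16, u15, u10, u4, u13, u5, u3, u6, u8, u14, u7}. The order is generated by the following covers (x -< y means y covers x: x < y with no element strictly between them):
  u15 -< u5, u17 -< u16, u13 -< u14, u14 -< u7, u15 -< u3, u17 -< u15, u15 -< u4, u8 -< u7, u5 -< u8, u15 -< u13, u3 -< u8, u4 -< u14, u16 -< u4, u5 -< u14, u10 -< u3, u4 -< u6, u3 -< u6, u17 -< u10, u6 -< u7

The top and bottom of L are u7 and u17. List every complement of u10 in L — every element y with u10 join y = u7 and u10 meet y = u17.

u13, u14

Need y with u10 ∨ y = u7 and u10 ∧ y = u17.
Checking each element gives: u13, u14.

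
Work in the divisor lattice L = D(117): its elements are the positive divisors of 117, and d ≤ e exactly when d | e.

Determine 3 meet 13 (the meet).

In the divisibility order, the meet is the greatest common divisor: gcd(3, 13) = 1.

1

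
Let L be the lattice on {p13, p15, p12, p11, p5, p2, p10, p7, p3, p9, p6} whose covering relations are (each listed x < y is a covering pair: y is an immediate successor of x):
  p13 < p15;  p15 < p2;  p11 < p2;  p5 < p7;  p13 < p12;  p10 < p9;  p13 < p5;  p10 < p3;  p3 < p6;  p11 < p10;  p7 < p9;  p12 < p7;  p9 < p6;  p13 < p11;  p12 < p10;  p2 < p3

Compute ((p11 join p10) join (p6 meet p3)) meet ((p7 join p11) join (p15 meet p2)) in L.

p11 ∨ p10 = p10
p6 ∧ p3 = p3
p10 ∨ p3 = p3
p7 ∨ p11 = p9
p15 ∧ p2 = p15
p9 ∨ p15 = p6
p3 ∧ p6 = p3

p3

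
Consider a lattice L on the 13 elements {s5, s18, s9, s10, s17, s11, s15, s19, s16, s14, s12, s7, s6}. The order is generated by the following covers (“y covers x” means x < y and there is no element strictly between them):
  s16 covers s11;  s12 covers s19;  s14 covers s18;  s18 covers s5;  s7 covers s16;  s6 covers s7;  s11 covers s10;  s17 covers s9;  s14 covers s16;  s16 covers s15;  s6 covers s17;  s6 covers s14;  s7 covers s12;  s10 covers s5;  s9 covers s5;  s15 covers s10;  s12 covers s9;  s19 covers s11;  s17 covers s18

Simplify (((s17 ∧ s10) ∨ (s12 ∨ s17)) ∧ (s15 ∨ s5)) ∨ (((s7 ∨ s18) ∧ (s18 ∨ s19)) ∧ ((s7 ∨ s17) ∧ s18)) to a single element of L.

s14

s17 ∧ s10 = s5
s12 ∨ s17 = s6
s5 ∨ s6 = s6
s15 ∨ s5 = s15
s6 ∧ s15 = s15
s7 ∨ s18 = s6
s18 ∨ s19 = s6
s6 ∧ s6 = s6
s7 ∨ s17 = s6
s6 ∧ s18 = s18
s6 ∧ s18 = s18
s15 ∨ s18 = s14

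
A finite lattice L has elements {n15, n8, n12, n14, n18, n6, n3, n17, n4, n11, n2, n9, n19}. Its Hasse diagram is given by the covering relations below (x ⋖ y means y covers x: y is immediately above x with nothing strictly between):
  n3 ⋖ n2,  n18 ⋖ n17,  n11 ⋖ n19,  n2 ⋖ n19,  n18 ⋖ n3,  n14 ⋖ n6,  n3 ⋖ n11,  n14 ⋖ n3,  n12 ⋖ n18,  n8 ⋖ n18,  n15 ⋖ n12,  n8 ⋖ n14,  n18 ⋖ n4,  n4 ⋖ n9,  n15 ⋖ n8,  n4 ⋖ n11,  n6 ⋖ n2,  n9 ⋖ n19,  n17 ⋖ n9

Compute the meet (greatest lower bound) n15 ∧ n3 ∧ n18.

n15

Common lower bounds of {n15, n3, n18}: n15.
The greatest among these is n15.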